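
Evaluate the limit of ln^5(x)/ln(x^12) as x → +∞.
This is an ∞/∞ indeterminate form as x → +∞.
Write ln(x^12) = 12·ln(x), reducing the quotient to ln^4(x)/12 → ∞.
Limit = ∞.

Final answer: ∞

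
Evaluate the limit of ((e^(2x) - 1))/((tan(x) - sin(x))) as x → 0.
Both numerator and denominator → 0 as x → 0; this is a 0/0 indeterminate form.
Expand each to leading order near x = 0: numerator ~ 2·x, denominator ~ x^3/2.
The limit of the ratio is ∞.

Final answer: ∞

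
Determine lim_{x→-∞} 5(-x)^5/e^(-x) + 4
The quotient is an ∞/∞ indeterminate form as x → -∞.
Compare growth rates of the dominant terms (exponentials ≫ polynomials ≫ logarithms), or apply L'Hôpital's rule; the quotient → 0.
Adding the constant: 0 + 4 = 4. Limit = 4.

Final answer: 4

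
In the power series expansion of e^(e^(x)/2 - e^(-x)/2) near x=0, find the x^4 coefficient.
Expand to order 4: e^(e^(x)/2 - e^(-x)/2) = 5·x^4/24 + x^3/3 + x^2/2 + x + 1 + O(x^5).
The coefficient of x^4 is 5/24.

Final answer: 5/24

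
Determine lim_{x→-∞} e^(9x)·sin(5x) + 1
Evaluate the dominant behaviour as x → -∞; each term tends to a finite value or vanishes.
Limit = 1.

Final answer: 1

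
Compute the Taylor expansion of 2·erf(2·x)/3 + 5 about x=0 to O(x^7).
64·x^5/(15·√(π)) - 32·x^3/(9·√(π)) + 8·x/(3·√(π)) + 5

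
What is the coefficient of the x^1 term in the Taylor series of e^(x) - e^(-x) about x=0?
Expand to order 1: e^(x) - e^(-x) = 2·x + O(x^2).
The coefficient of x^1 is 2.

Final answer: 2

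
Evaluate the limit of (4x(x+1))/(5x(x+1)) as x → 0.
Both numerator and denominator → 0 as x → 0; this is a 0/0 indeterminate form.
Expand each to leading order near x = 0: numerator ~ 4·x, denominator ~ 5·x.
The limit of the ratio is 4/5.

Final answer: 4/5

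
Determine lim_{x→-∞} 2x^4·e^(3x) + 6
The product is a 0·∞ indeterminate form at x → -∞.
Rewrite the product as 2x^4 / e^(-3x) (an ∞/∞ form) and apply L'Hôpital, or use the standard hierarchy e^(3|x|) ≫ |x^4| as x → -∞.
The indeterminate product → 0, so the limit = 6.

Final answer: 6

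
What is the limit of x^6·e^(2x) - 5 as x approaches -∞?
The product is a 0·∞ indeterminate form at x → -∞.
Rewrite the product as x^6 / e^(-2x) (an ∞/∞ form) and apply L'Hôpital, or use the standard hierarchy e^(2|x|) ≫ |x^6| as x → -∞.
The indeterminate product → 0, so the limit = -5.

Final answer: -5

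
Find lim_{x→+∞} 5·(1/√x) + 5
Evaluate the dominant behaviour as x → +∞; each term tends to a finite value or vanishes.
Limit = 5.

Final answer: 5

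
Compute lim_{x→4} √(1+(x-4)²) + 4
Direct substitution at x = 4 gives 5.

Final answer: 5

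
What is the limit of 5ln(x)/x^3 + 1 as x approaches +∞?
The quotient is an ∞/∞ indeterminate form as x → +∞.
The polynomial denominator x^3 dominates the logarithmic numerator (any positive power of x ≫ ln(x) as x → ∞), so the quotient → 0.
Adding the constant: 0 + 1 = 1. Limit = 1.

Final answer: 1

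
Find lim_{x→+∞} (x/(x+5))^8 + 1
As x → +∞: x/(x+5) = 1/(1 + 5/x) → 1, and the 8th power of a limit-1 base also → 1; with the additive constant, 1 + 1 = 2.
Limit = 2.

Final answer: 2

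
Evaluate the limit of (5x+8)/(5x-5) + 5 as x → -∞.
Evaluate the dominant behaviour as x → -∞; each term tends to a finite value or vanishes.
Limit = 6.

Final answer: 6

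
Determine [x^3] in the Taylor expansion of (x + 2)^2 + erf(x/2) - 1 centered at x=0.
Expand to order 3: (x + 2)^2 + erf(x/2) - 1 = -x^3/(12·√(π)) + x^2 + x·(1/√(π) + 4) + 3 + O(x^4).
The coefficient of x^3 is -1/(12·√(π)).

Final answer: -1/(12·√(π))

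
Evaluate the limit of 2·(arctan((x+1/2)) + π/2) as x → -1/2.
Direct substitution at x = -1/2 gives π.

Final answer: π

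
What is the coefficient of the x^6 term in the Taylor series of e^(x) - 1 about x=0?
Expand to order 6: e^(x) - 1 = x^6/720 + x^5/120 + x^4/24 + x^3/6 + x^2/2 + x + O(x^7).
The coefficient of x^6 is 1/720.

Final answer: 1/720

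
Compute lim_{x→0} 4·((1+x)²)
Direct substitution at x = 0 gives 4.

Final answer: 4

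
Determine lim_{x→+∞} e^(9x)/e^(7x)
This is an ∞/∞ indeterminate form as x → +∞.
Rewrite e^(9x)/e^(7x) = e^((9−7)x) = e^(2x); the exponent coefficient is 2 > 0 so e^(2x) → ∞.
Limit = ∞.

Final answer: ∞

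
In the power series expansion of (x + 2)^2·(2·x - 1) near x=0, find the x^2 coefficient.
Expand to order 2: (x + 2)^2·(2·x - 1) = 7·x^2 + 4·x - 4 + O(x^3).
The coefficient of x^2 is 7.

Final answer: 7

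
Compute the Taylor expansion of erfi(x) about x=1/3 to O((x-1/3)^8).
erfi(1/3) + 2·e^(1/9)·(x - 1/3)/√(π) + 2·e^(1/9)·(x - 1/3)^2/(3·√(π)) + 22·e^(1/9)·(x - 1/3)^3/(27·√(π)) + 29·e^(1/9)·(x - 1/3)^4/(81·√(π)) + 71·e^(1/9)·(x - 1/3)^5/(243·√(π)) + 1399·e^(1/9)·(x - 1/3)^6/(10935·√(π)) + 18773·e^(1/9)·(x - 1/3)^7/(229635·√(π))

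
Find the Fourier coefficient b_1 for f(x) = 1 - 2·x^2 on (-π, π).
b_1 = (1/π) ∫_{-π}^{π} f(x)·sin(1x) dx.
Evaluate the integral (use parity and integration by parts as needed): b_1 = 0.

Final answer: 0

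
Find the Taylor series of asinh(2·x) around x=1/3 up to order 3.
asinh(2/3) + 6·√(13)·(x - 1/3)/13 - 36·√(13)·(x - 1/3)^2/169 - 36·√(13)·(x - 1/3)^3/2197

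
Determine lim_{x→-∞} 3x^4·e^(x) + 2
The product is a 0·∞ indeterminate form at x → -∞.
Rewrite the product as 3x^4 / e^(-x) (an ∞/∞ form) and apply L'Hôpital, or use the standard hierarchy e^(|x|) ≫ |x^4| as x → -∞.
The indeterminate product → 0, so the limit = 2.

Final answer: 2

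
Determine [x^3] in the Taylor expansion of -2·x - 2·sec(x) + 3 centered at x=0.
Expand to order 3: -2·x - 2·sec(x) + 3 = -x^2 - 2·x + 1 + O(x^4).
The coefficient of x^3 is 0.

Final answer: 0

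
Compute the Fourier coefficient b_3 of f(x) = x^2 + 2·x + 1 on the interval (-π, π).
b_3 = (1/π) ∫_{-π}^{π} f(x)·sin(3x) dx.
Evaluate the integral (use parity and integration by parts as needed): b_3 = 4/3.

Final answer: 4/3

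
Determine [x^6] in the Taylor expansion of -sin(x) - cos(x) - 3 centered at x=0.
Expand to order 6: -sin(x) - cos(x) - 3 = x^6/720 - x^5/120 - x^4/24 + x^3/6 + x^2/2 - x - 4 + O(x^7).
The coefficient of x^6 is 1/720.

Final answer: 1/720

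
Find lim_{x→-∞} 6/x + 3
Evaluate the dominant behaviour as x → -∞; each term tends to a finite value or vanishes.
Limit = 3.

Final answer: 3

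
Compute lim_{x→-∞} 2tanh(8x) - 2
Evaluate the dominant behaviour as x → -∞; each term tends to a finite value or vanishes.
Limit = -4.

Final answer: -4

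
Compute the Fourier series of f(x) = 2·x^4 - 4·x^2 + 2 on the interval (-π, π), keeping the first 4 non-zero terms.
(112 - 16·π^2)·cos(x) + (-10 + 4·π^2)·cos(2·x) + (80/27 - 16·π^2/9)·cos(3·x) - 4·π^2/3 + 2 + 2·π^4/5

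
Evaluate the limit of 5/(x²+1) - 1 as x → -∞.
Evaluate the dominant behaviour as x → -∞; each term tends to a finite value or vanishes.
Limit = -1.

Final answer: -1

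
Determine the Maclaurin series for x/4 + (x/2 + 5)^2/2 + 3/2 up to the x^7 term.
x^2/8 + 11·x/4 + 14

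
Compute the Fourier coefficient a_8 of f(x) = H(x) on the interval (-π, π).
a_8 = (1/π) ∫_{-π}^{π} f(x)·cos(8x) dx.
Evaluate the integral (use parity and integration by parts as needed): a_8 = 0.

Final answer: 0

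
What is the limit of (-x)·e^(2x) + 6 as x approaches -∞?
The product is a 0·∞ indeterminate form at x → -∞.
Rewrite the product as (-x) / e^(-2x) (an ∞/∞ form) and apply L'Hôpital, or use the standard hierarchy e^(2|x|) ≫ |(-x)| as x → -∞.
The indeterminate product → 0, so the limit = 6.

Final answer: 6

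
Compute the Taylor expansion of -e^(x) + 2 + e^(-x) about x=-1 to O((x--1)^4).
(-1 + 2·e + e^(2))·e^(-1) + (-e^(2) - 1)·e^(-1)·(x + 1) + (-1 + e^(2))·e^(-1)·(x + 1)^2/2 + (-e^(2) - 1)·e^(-1)·(x + 1)^3/6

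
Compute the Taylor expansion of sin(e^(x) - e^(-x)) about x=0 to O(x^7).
-23·x^5/60 - x^3 + 2·x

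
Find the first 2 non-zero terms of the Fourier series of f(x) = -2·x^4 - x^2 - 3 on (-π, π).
(-92 + 16·π^2)·cos(x) - 2·π^4/5 - π^2/3 - 3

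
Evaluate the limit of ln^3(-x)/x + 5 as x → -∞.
The quotient is an ∞/∞ indeterminate form as x → -∞.
Compare growth rates of the dominant terms (exponentials ≫ polynomials ≫ logarithms), or apply L'Hôpital's rule; the quotient → 0.
Adding the constant: 0 + 5 = 5. Limit = 5.

Final answer: 5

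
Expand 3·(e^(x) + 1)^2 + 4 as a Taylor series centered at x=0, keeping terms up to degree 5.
17·x^5/20 + 9·x^4/4 + 5·x^3 + 9·x^2 + 12·x + 16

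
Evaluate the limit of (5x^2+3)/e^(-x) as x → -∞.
This is an ∞/∞ indeterminate form as x → -∞.
Compare growth rates of the dominant terms (exponentials ≫ polynomials ≫ logarithms), or apply L'Hôpital's rule; the quotient → 0.
Limit = 0.

Final answer: 0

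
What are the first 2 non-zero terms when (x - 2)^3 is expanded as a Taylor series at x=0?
12·x - 8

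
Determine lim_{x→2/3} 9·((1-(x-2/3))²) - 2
Direct substitution at x = 2/3 gives 7.

Final answer: 7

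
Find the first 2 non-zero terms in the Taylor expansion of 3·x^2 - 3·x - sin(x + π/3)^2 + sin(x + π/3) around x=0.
x·(-5/2 - √(3)/2) - 3/4 + √(3)/2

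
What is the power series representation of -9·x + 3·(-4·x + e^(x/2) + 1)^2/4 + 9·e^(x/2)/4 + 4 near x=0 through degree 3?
-35·x^3/64 + 315·x^2/32 - 147·x/8 + 37/4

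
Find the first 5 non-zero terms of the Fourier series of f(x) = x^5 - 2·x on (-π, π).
(-40·π^2 + 2·π^4 + 236)·sin(x) + (-π^4 - 11/2 + 5·π^2)·sin(2·x) + (-40·π^2/27 - 28/81 + 2·π^4/3)·sin(3·x) + (-π^4/2 + 49/64 + 5·π^2/8)·sin(4·x) + (-8·π^2/25 - 452/625 + 2·π^4/5)·sin(5·x)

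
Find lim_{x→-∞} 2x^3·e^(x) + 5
The product is a 0·∞ indeterminate form at x → -∞.
Rewrite the product as 2x^3 / e^(-x) (an ∞/∞ form) and apply L'Hôpital, or use the standard hierarchy e^(|x|) ≫ |x^3| as x → -∞.
The indeterminate product → 0, so the limit = 5.

Final answer: 5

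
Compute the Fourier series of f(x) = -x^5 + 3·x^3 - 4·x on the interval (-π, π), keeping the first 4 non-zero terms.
(-284 - 2·π^4 + 46·π^2)·sin(x) + (-8·π^2 + 16 + π^4)·sin(2·x) + (-2·π^4/3 - 404/81 + 94·π^2/27)·sin(3·x) + (-17·π^2/8 + 179/64 + π^4/2)·sin(4·x)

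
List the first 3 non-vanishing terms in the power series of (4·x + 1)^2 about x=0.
16·x^2 + 8·x + 1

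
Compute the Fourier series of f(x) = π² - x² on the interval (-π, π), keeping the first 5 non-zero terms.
4·cos(x) - cos(2·x) + 4·cos(3·x)/9 - cos(4·x)/4 + 2·π^2/3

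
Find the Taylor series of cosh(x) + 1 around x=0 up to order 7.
x^6/720 + x^4/24 + x^2/2 + 2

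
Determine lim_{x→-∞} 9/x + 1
Evaluate the dominant behaviour as x → -∞; each term tends to a finite value or vanishes.
Limit = 1.

Final answer: 1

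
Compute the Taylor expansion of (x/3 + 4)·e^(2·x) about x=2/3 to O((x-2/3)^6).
38·e^(4/3)/9 + 79·e^(4/3)·(x - 2/3)/9 + 82·e^(4/3)·(x - 2/3)^2/9 + 170·e^(4/3)·(x - 2/3)^3/27 + 88·e^(4/3)·(x - 2/3)^4/27 + 182·e^(4/3)·(x - 2/3)^5/135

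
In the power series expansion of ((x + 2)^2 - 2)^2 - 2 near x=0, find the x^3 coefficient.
Expand to order 3: ((x + 2)^2 - 2)^2 - 2 = 8·x^3 + 20·x^2 + 16·x + 2 + O(x^4).
The coefficient of x^3 is 8.

Final answer: 8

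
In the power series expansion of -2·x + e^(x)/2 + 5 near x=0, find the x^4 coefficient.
Expand to order 4: -2·x + e^(x)/2 + 5 = x^4/48 + x^3/12 + x^2/4 - 3·x/2 + 11/2 + O(x^5).
The coefficient of x^4 is 1/48.

Final answer: 1/48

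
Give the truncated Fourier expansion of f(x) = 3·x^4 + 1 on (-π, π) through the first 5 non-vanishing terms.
(144 - 24·π^2)·cos(x) + (-9 + 6·π^2)·cos(2·x) + (16/9 - 8·π^2/3)·cos(3·x) + (-9/16 + 3·π^2/2)·cos(4·x) + 1 + 3·π^4/5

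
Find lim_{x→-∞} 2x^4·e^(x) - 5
The product is a 0·∞ indeterminate form at x → -∞.
Rewrite the product as 2x^4 / e^(-x) (an ∞/∞ form) and apply L'Hôpital, or use the standard hierarchy e^(|x|) ≫ |x^4| as x → -∞.
The indeterminate product → 0, so the limit = -5.

Final answer: -5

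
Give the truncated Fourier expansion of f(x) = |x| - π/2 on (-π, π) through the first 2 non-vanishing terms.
-4·cos(x)/π - 4·cos(3·x)/(9·π)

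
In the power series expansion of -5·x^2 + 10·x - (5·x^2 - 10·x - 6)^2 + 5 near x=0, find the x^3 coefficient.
Expand to order 3: -5·x^2 + 10·x - (5·x^2 - 10·x - 6)^2 + 5 = 100·x^3 - 45·x^2 - 110·x - 31 + O(x^4).
The coefficient of x^3 is 100.

Final answer: 100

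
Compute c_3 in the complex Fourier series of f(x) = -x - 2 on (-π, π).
Compute the real Fourier coefficients first: a_3 = 0, b_3 = -2/3.
Then c_3 = (a_3 − i·b_3)/2 = i/3.

Final answer: i/3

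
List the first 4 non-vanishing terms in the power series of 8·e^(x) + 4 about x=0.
4·x^3/3 + 4·x^2 + 8·x + 12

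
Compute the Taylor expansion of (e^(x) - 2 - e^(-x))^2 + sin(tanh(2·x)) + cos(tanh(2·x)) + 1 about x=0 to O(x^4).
-16·x^3/3 + 2·x^2 - 6·x + 6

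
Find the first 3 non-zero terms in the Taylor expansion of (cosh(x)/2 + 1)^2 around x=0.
x^4/8 + 3·x^2/4 + 9/4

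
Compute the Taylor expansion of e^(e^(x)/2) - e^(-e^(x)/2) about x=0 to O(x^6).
x^5·(-23·e^(-1/2)/3840 + 257·e^(1/2)/3840) + x^4·(-3·e^(-1/2)/128 + 49·e^(1/2)/384) + x^3·(-e^(-1/2)/48 + 11·e^(1/2)/48) + x^2·(e^(-1/2)/8 + 3·e^(1/2)/8) + x·(e^(-1/2)/2 + e^(1/2)/2) - e^(-1/2) + e^(1/2)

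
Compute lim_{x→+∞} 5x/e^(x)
This is an ∞/∞ indeterminate form as x → +∞.
The exponential denominator e^(x) dominates the polynomial numerator (e^x ≫ x as x → ∞), so the quotient → 0.
Limit = 0.

Final answer: 0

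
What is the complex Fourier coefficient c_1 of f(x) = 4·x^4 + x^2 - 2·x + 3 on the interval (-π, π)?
Compute the real Fourier coefficients first: a_1 = 188 - 32·π^2, b_1 = -4.
Then c_1 = (a_1 − i·b_1)/2 = -16·π^2 + 94 + 2·i.

Final answer: -16·π^2 + 94 + 2·i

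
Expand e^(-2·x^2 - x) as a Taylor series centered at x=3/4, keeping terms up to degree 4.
e^(-15/8) - 4·e^(-15/8)·(x - 3/4) + 6·e^(-15/8)·(x - 3/4)^2 - 8·e^(-15/8)·(x - 3/4)^3/3 - 10·e^(-15/8)·(x - 3/4)^4/3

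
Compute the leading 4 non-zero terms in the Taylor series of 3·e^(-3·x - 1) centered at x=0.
-27·x^3·e^(-1)/2 + 27·x^2·e^(-1)/2 - 9·x·e^(-1) + 3·e^(-1)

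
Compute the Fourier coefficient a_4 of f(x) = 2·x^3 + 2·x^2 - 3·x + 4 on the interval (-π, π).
a_4 = (1/π) ∫_{-π}^{π} f(x)·cos(4x) dx.
Evaluate the integral (use parity and integration by parts as needed): a_4 = 1/2.

Final answer: 1/2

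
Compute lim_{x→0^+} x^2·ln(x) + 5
The product is a 0·∞ indeterminate form at x → 0⁺.
Rewrite the product as ln(x) / x^(-2) and apply L'Hôpital, or use the standard hierarchy x^(-2) ≫ |ln x| as x → 0⁺.
The indeterminate product → 0, so the limit = 5.

Final answer: 5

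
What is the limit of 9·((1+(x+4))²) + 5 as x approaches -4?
Direct substitution at x = -4 gives 14.

Final answer: 14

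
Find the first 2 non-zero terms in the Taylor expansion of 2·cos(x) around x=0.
2 - x^2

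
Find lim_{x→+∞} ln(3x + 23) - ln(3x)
This is an ∞ − ∞ indeterminate form.
Combine the logarithms: ln(3x+23) − ln(3x) = ln((3x+23)/(3x)) = ln(1 + 23/(3x)) → ln(1) = 0.
Limit = 0.

Final answer: 0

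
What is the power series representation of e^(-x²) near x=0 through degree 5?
x^4/2 - x^2 + 1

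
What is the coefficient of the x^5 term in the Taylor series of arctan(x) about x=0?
Expand to order 5: arctan(x) = x^5/5 - x^3/3 + x + O(x^6).
The coefficient of x^5 is 1/5.

Final answer: 1/5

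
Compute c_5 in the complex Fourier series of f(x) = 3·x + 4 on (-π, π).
Compute the real Fourier coefficients first: a_5 = 0, b_5 = 6/5.
Then c_5 = (a_5 − i·b_5)/2 = -3·i/5.

Final answer: -3·i/5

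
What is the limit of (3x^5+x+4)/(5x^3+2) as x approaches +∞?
This is an ∞/∞ indeterminate form as x → +∞.
Divide numerator and denominator by x^5 and let the lower-order terms vanish; the numerator's degree 5 exceeds the denominator's degree 3, so the quotient diverges.
Limit = ∞.

Final answer: ∞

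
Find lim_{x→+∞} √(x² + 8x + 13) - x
This is an ∞ − ∞ indeterminate form.
Multiply and divide by the conjugate √(x²+8x + 13) + x; the x² terms cancel, leaving (8x + 13)/(√(x²+8x + 13)+x) → 8/2 = 4.
Limit = 4.

Final answer: 4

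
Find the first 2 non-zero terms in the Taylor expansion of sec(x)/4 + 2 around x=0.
x^2/8 + 9/4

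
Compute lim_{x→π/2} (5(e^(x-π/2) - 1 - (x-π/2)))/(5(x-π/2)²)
Both numerator and denominator → 0 as x → π/2; this is a 0/0 indeterminate form.
Expand each to leading order near x = π/2: numerator ~ 5·(x - π/2)^2/2, denominator ~ 5·(x - π/2)^2.
The limit of the ratio is 1/2.

Final answer: 1/2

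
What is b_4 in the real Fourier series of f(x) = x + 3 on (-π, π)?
b_4 = (1/π) ∫_{-π}^{π} f(x)·sin(4x) dx.
Evaluate the integral (use parity and integration by parts as needed): b_4 = -1/2.

Final answer: -1/2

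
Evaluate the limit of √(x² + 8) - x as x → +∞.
This is an ∞ − ∞ indeterminate form.
Multiply and divide by the conjugate √(x²+8) + x; the x² terms cancel, leaving 8/(√(x²+8)+x) → 0.
Limit = 0.

Final answer: 0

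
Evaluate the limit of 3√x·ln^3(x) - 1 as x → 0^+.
The product is a 0·∞ indeterminate form at x → 0⁺.
Rewrite the product as 3·ln^3(x) / x^(-1/2) and apply L'Hôpital, or use the standard hierarchy x^(-1/2) ≫ |ln x|^3 as x → 0⁺.
The indeterminate product → 0, so the limit = -1.

Final answer: -1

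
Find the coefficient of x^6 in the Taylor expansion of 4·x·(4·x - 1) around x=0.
Expand to order 6: 4·x·(4·x - 1) = 16·x^2 - 4·x + O(x^7).
The coefficient of x^6 is 0.

Final answer: 0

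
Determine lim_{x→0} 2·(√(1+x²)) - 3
Direct substitution at x = 0 gives -1.

Final answer: -1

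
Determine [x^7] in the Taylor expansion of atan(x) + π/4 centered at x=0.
Expand to order 7: atan(x) + π/4 = -x^7/7 + x^5/5 - x^3/3 + x + π/4 + O(x^8).
The coefficient of x^7 is -1/7.

Final answer: -1/7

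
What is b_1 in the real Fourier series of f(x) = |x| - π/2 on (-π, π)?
b_1 = (1/π) ∫_{-π}^{π} f(x)·sin(1x) dx.
Evaluate the integral (use parity and integration by parts as needed): b_1 = 0.

Final answer: 0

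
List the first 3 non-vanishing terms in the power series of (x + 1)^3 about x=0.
3·x^2 + 3·x + 1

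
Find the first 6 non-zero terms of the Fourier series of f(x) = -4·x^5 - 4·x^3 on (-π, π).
(-912 - 8·π^4 + 152·π^2)·sin(x) + (-16·π^2 + 24 + 4·π^4)·sin(2·x) + (-8·π^4/3 - 176/81 + 88·π^2/27)·sin(3·x) + (-π^2/2 + 3/16 + 2·π^4)·sin(4·x) + (-8·π^4/5 - 8·π^2/25 + 48/625)·sin(5·x) + (-8/81 + 16·π^2/27 + 4·π^4/3)·sin(6·x)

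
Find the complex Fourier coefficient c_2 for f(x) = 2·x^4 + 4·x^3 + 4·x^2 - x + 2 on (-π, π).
Compute the real Fourier coefficients first: a_2 = -2 + 4·π^2, b_2 = 7 - 4·π^2.
Then c_2 = (a_2 − i·b_2)/2 = -1 + 2·π^2 - 7·i/2 + 2·i·π^2.

Final answer: -1 + 2·π^2 - 7·i/2 + 2·i·π^2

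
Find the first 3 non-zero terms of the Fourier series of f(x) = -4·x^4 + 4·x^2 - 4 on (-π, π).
(-208 + 32·π^2)·cos(x) + (16 - 8·π^2)·cos(2·x) - 4·π^4/5 - 4 + 4·π^2/3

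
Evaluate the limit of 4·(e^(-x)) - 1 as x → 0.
Direct substitution at x = 0 gives 3.

Final answer: 3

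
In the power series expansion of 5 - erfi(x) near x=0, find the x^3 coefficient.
Expand to order 3: 5 - erfi(x) = -2·x^3/(3·√(π)) - 2·x/√(π) + 5 + O(x^4).
The coefficient of x^3 is -2/(3·√(π)).

Final answer: -2/(3·√(π))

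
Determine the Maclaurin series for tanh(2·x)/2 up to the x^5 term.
32·x^5/15 - 4·x^3/3 + x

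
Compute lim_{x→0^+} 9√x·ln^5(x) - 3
The product is a 0·∞ indeterminate form at x → 0⁺.
Rewrite the product as 9·ln^5(x) / x^(-1/2) and apply L'Hôpital, or use the standard hierarchy x^(-1/2) ≫ |ln x|^5 as x → 0⁺.
The indeterminate product → 0, so the limit = -3.

Final answer: -3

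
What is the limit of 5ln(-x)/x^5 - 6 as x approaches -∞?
The quotient is an ∞/∞ indeterminate form as x → -∞.
Compare growth rates of the dominant terms (exponentials ≫ polynomials ≫ logarithms), or apply L'Hôpital's rule; the quotient → 0.
Adding the constant: 0 - 6 = -6. Limit = -6.

Final answer: -6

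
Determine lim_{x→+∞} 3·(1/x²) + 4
Evaluate the dominant behaviour as x → +∞; each term tends to a finite value or vanishes.
Limit = 4.

Final answer: 4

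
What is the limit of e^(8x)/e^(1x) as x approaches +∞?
This is an ∞/∞ indeterminate form as x → +∞.
Rewrite e^(8x)/e^(1x) = e^((8−1)x) = e^(7x); the exponent coefficient is 7 > 0 so e^(7x) → ∞.
Limit = ∞.

Final answer: ∞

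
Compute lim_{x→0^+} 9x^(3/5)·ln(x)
This is a 0·∞ indeterminate form at x → 0⁺.
Rewrite the product as 9·ln(x) / x^(-3/5) and apply L'Hôpital, or use the standard hierarchy x^(-3/5) ≫ |ln x| as x → 0⁺.
The indeterminate product → 0, so the limit = 0.

Final answer: 0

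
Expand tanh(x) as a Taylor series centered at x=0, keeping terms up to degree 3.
-x^3/3 + x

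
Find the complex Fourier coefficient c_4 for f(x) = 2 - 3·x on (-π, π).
Compute the real Fourier coefficients first: a_4 = 0, b_4 = 3/2.
Then c_4 = (a_4 − i·b_4)/2 = -3·i/4.

Final answer: -3·i/4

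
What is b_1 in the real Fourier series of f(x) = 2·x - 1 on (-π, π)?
b_1 = (1/π) ∫_{-π}^{π} f(x)·sin(1x) dx.
Evaluate the integral (use parity and integration by parts as needed): b_1 = 4.

Final answer: 4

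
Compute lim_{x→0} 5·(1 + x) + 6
Direct substitution at x = 0 gives 11.

Final answer: 11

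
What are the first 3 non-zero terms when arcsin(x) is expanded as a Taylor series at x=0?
3·x^5/40 + x^3/6 + x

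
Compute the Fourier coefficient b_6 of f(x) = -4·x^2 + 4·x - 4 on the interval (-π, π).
b_6 = (1/π) ∫_{-π}^{π} f(x)·sin(6x) dx.
Evaluate the integral (use parity and integration by parts as needed): b_6 = -4/3.

Final answer: -4/3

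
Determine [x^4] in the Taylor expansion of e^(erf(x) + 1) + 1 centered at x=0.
Expand to order 4: e^(erf(x) + 1) + 1 = x^4·(-4·e/(3·π) + 2·e/(3·π^2)) + x^3·(-2·e/(3·√(π)) + 4·e/(3·π^(3/2))) + 2·e·x^2/π + 2·e·x/√(π) + 1 + e + O(x^5).
The coefficient of x^4 is -4·e/(3·π) + 2·e/(3·π^2).

Final answer: -4·e/(3·π) + 2·e/(3·π^2)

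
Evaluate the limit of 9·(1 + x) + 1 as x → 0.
Direct substitution at x = 0 gives 10.

Final answer: 10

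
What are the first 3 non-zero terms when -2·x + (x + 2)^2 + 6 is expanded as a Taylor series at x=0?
x^2 + 2·x + 10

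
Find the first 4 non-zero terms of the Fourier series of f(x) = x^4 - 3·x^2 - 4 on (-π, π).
(60 - 8·π^2)·cos(x) + (-6 + 2·π^2)·cos(2·x) + (52/27 - 8·π^2/9)·cos(3·x) - π^2 - 4 + π^4/5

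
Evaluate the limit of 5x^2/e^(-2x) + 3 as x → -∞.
The quotient is an ∞/∞ indeterminate form as x → -∞.
Compare growth rates of the dominant terms (exponentials ≫ polynomials ≫ logarithms), or apply L'Hôpital's rule; the quotient → 0.
Adding the constant: 0 + 3 = 3. Limit = 3.

Final answer: 3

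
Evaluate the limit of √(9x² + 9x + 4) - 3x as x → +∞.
As x → +∞: multiply by the conjugate to get (9x+4)/(√(9x²+9x+4)+3x); the denominator ~ 6x, so the limit is 9/6 = 3/2.
Limit = 3/2.

Final answer: 3/2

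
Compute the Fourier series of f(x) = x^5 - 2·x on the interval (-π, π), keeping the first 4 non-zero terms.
(-40·π^2 + 2·π^4 + 236)·sin(x) + (-π^4 - 11/2 + 5·π^2)·sin(2·x) + (-40·π^2/27 - 28/81 + 2·π^4/3)·sin(3·x) + (-π^4/2 + 49/64 + 5·π^2/8)·sin(4·x)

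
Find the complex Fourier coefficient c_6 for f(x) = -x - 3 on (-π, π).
Compute the real Fourier coefficients first: a_6 = 0, b_6 = 1/3.
Then c_6 = (a_6 − i·b_6)/2 = -i/6.

Final answer: -i/6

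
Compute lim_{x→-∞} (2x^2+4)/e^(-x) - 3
The quotient is an ∞/∞ indeterminate form as x → -∞.
Compare growth rates of the dominant terms (exponentials ≫ polynomials ≫ logarithms), or apply L'Hôpital's rule; the quotient → 0.
Adding the constant: 0 - 3 = -3. Limit = -3.

Final answer: -3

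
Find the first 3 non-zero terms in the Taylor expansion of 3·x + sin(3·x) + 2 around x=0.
-9·x^3/2 + 6·x + 2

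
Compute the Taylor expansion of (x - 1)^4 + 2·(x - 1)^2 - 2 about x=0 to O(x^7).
x^4 - 4·x^3 + 8·x^2 - 8·x + 1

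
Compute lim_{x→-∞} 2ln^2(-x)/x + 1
The quotient is an ∞/∞ indeterminate form as x → -∞.
Compare growth rates of the dominant terms (exponentials ≫ polynomials ≫ logarithms), or apply L'Hôpital's rule; the quotient → 0.
Adding the constant: 0 + 1 = 1. Limit = 1.

Final answer: 1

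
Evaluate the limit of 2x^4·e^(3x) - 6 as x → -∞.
The product is a 0·∞ indeterminate form at x → -∞.
Rewrite the product as 2x^4 / e^(-3x) (an ∞/∞ form) and apply L'Hôpital, or use the standard hierarchy e^(3|x|) ≫ |x^4| as x → -∞.
The indeterminate product → 0, so the limit = -6.

Final answer: -6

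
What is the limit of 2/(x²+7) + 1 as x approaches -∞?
Evaluate the dominant behaviour as x → -∞; each term tends to a finite value or vanishes.
Limit = 1.

Final answer: 1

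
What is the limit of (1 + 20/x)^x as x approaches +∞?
As x → +∞: this is the defining limit (1 + 20/x)^x → e^20.
Limit = e^(20).

Final answer: e^(20)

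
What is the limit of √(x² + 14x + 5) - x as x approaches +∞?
This is an ∞ − ∞ indeterminate form.
Multiply and divide by the conjugate √(x²+14x + 5) + x; the x² terms cancel, leaving (14x + 5)/(√(x²+14x + 5)+x) → 14/2 = 7.
Limit = 7.

Final answer: 7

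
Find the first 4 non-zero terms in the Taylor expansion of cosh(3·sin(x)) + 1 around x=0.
-83·x^6/80 + 15·x^4/8 + 9·x^2/2 + 2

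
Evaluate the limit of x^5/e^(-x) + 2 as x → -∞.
The quotient is an ∞/∞ indeterminate form as x → -∞.
Compare growth rates of the dominant terms (exponentials ≫ polynomials ≫ logarithms), or apply L'Hôpital's rule; the quotient → 0.
Adding the constant: 0 + 2 = 2. Limit = 2.

Final answer: 2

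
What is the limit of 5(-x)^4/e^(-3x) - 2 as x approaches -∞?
The quotient is an ∞/∞ indeterminate form as x → -∞.
Compare growth rates of the dominant terms (exponentials ≫ polynomials ≫ logarithms), or apply L'Hôpital's rule; the quotient → 0.
Adding the constant: 0 - 2 = -2. Limit = -2.

Final answer: -2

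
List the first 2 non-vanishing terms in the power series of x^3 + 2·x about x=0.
x^3 + 2·x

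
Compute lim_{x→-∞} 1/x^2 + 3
Evaluate the dominant behaviour as x → -∞; each term tends to a finite value or vanishes.
Limit = 3.

Final answer: 3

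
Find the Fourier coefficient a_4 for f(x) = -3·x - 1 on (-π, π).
a_4 = (1/π) ∫_{-π}^{π} f(x)·cos(4x) dx.
Evaluate the integral (use parity and integration by parts as needed): a_4 = 0.

Final answer: 0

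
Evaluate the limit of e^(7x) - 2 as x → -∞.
Evaluate the dominant behaviour as x → -∞; each term tends to a finite value or vanishes.
Limit = -2.

Final answer: -2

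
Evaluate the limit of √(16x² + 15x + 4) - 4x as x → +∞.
As x → +∞: multiply by the conjugate to get (15x+4)/(√(16x²+15x+4)+4x); the denominator ~ 8x, so the limit is 15/8.
Limit = 15/8.

Final answer: 15/8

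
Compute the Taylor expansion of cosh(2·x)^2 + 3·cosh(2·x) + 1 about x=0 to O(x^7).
28·x^6/9 + 22·x^4/3 + 10·x^2 + 5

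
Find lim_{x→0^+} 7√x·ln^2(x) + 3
The product is a 0·∞ indeterminate form at x → 0⁺.
Rewrite the product as 7·ln^2(x) / x^(-1/2) and apply L'Hôpital, or use the standard hierarchy x^(-1/2) ≫ |ln x|^2 as x → 0⁺.
The indeterminate product → 0, so the limit = 3.

Final answer: 3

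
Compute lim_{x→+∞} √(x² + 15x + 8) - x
This is an ∞ − ∞ indeterminate form.
Multiply and divide by the conjugate √(x²+15x + 8) + x; the x² terms cancel, leaving (15x + 8)/(√(x²+15x + 8)+x) → 15/2.
Limit = 15/2.

Final answer: 15/2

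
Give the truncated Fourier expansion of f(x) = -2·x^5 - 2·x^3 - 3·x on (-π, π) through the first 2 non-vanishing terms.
(-462 - 4·π^4 + 76·π^2)·sin(x) + (-8·π^2 + 15 + 2·π^4)·sin(2·x)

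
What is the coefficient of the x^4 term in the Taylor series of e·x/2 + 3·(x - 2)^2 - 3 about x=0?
Expand to order 4: e·x/2 + 3·(x - 2)^2 - 3 = 3·x^2 + x·(-12 + e/2) + 9 + O(x^5).
The coefficient of x^4 is 0.

Final answer: 0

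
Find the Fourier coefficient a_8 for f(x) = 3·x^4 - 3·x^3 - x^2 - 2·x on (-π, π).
a_8 = (1/π) ∫_{-π}^{π} f(x)·cos(8x) dx.
Evaluate the integral (use parity and integration by parts as needed): a_8 = -25/256 + 3·π^2/8.

Final answer: -25/256 + 3·π^2/8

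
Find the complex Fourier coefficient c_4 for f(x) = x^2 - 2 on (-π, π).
Compute the real Fourier coefficients first: a_4 = 1/4, b_4 = 0.
Then c_4 = (a_4 − i·b_4)/2 = 1/8.

Final answer: 1/8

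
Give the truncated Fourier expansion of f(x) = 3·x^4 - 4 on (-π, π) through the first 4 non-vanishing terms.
(144 - 24·π^2)·cos(x) + (-9 + 6·π^2)·cos(2·x) + (16/9 - 8·π^2/3)·cos(3·x) - 4 + 3·π^4/5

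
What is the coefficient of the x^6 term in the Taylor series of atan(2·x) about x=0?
Expand to order 6: atan(2·x) = 32·x^5/5 - 8·x^3/3 + 2·x + O(x^7).
The coefficient of x^6 is 0.

Final answer: 0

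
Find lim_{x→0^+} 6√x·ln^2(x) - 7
The product is a 0·∞ indeterminate form at x → 0⁺.
Rewrite the product as 6·ln^2(x) / x^(-1/2) and apply L'Hôpital, or use the standard hierarchy x^(-1/2) ≫ |ln x|^2 as x → 0⁺.
The indeterminate product → 0, so the limit = -7.

Final answer: -7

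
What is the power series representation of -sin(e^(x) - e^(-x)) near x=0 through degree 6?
23·x^5/60 + x^3 - 2·x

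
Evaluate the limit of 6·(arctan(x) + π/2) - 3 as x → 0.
Direct substitution at x = 0 gives -3 + 3·π.

Final answer: -3 + 3·π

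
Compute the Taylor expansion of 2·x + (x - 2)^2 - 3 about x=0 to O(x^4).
x^2 - 2·x + 1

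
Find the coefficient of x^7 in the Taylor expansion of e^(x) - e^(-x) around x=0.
Expand to order 7: e^(x) - e^(-x) = x^7/2520 + x^5/60 + x^3/3 + 2·x + O(x^8).
The coefficient of x^7 is 1/2520.

Final answer: 1/2520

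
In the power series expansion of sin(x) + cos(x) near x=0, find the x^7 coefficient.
Expand to order 7: sin(x) + cos(x) = -x^7/5040 - x^6/720 + x^5/120 + x^4/24 - x^3/6 - x^2/2 + x + 1 + O(x^8).
The coefficient of x^7 is -1/5040.

Final answer: -1/5040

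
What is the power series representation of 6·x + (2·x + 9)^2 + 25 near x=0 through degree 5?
4·x^2 + 42·x + 106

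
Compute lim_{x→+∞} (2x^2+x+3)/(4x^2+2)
This is an ∞/∞ indeterminate form as x → +∞.
Divide numerator and denominator by x^2 and let the lower-order terms vanish; the leading terms give 2/4 = 1/2.
Limit = 1/2.

Final answer: 1/2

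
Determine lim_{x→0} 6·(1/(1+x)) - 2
Direct substitution at x = 0 gives 4.

Final answer: 4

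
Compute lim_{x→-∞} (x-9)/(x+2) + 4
Evaluate the dominant behaviour as x → -∞; each term tends to a finite value or vanishes.
Limit = 5.

Final answer: 5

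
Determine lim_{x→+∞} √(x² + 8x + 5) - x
This is an ∞ − ∞ indeterminate form.
Multiply and divide by the conjugate √(x²+8x + 5) + x; the x² terms cancel, leaving (8x + 5)/(√(x²+8x + 5)+x) → 8/2 = 4.
Limit = 4.

Final answer: 4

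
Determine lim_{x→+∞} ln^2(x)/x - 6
The quotient is an ∞/∞ indeterminate form as x → +∞.
The polynomial denominator x dominates the logarithmic numerator (any positive power of x ≫ ln^2(x) as x → ∞), so the quotient → 0.
Adding the constant: 0 - 6 = -6. Limit = -6.

Final answer: -6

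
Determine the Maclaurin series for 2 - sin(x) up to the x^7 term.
x^7/5040 - x^5/120 + x^3/6 - x + 2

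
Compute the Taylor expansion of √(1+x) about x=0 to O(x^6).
7·x^5/256 - 5·x^4/128 + x^3/16 - x^2/8 + x/2 + 1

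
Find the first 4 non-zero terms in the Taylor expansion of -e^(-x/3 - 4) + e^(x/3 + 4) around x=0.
x^3·(e^(-4)/162 + e^(4)/162) + x^2·(-e^(-4)/18 + e^(4)/18) + x·(e^(-4)/3 + e^(4)/3) - e^(-4) + e^(4)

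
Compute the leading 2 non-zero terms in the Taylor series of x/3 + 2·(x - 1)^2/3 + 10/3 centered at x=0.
4 - x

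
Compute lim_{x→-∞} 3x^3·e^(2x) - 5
The product is a 0·∞ indeterminate form at x → -∞.
Rewrite the product as 3x^3 / e^(-2x) (an ∞/∞ form) and apply L'Hôpital, or use the standard hierarchy e^(2|x|) ≫ |x^3| as x → -∞.
The indeterminate product → 0, so the limit = -5.

Final answer: -5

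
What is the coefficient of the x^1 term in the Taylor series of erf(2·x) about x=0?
Expand to order 1: erf(2·x) = 4·x/√(π) + O(x^2).
The coefficient of x^1 is 4/√(π).

Final answer: 4/√(π)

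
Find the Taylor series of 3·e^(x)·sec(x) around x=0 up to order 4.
3·x^4/2 + 2·x^3 + 3·x^2 + 3·x + 3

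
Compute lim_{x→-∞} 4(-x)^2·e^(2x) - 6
The product is a 0·∞ indeterminate form at x → -∞.
Rewrite the product as 4(-x)^2 / e^(-2x) (an ∞/∞ form) and apply L'Hôpital, or use the standard hierarchy e^(2|x|) ≫ |(-x)^2| as x → -∞.
The indeterminate product → 0, so the limit = -6.

Final answer: -6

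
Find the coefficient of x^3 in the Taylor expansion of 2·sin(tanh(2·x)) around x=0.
Expand to order 3: 2·sin(tanh(2·x)) = -8·x^3 + 4·x + O(x^4).
The coefficient of x^3 is -8.

Final answer: -8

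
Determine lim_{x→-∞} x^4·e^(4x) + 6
The product is a 0·∞ indeterminate form at x → -∞.
Rewrite the product as x^4 / e^(-4x) (an ∞/∞ form) and apply L'Hôpital, or use the standard hierarchy e^(4|x|) ≫ |x^4| as x → -∞.
The indeterminate product → 0, so the limit = 6.

Final answer: 6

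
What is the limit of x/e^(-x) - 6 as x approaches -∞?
The quotient is an ∞/∞ indeterminate form as x → -∞.
Compare growth rates of the dominant terms (exponentials ≫ polynomials ≫ logarithms), or apply L'Hôpital's rule; the quotient → 0.
Adding the constant: 0 - 6 = -6. Limit = -6.

Final answer: -6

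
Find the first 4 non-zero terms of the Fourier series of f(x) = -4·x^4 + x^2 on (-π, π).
(-196 + 32·π^2)·cos(x) + (13 - 8·π^2)·cos(2·x) + (-76/27 + 32·π^2/9)·cos(3·x) - 4·π^4/5 + π^2/3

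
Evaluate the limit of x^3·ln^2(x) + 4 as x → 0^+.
The product is a 0·∞ indeterminate form at x → 0⁺.
Rewrite the product as ln^2(x) / x^(-3) and apply L'Hôpital, or use the standard hierarchy x^(-3) ≫ |ln x|^2 as x → 0⁺.
The indeterminate product → 0, so the limit = 4.

Final answer: 4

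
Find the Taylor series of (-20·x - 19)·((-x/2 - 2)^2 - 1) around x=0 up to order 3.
-5·x^3 - 179·x^2/4 - 98·x - 57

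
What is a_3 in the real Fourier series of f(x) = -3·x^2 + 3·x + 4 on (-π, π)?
a_3 = (1/π) ∫_{-π}^{π} f(x)·cos(3x) dx.
Evaluate the integral (use parity and integration by parts as needed): a_3 = 4/3.

Final answer: 4/3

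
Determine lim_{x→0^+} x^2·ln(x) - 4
The product is a 0·∞ indeterminate form at x → 0⁺.
Rewrite the product as ln(x) / x^(-2) and apply L'Hôpital, or use the standard hierarchy x^(-2) ≫ |ln x| as x → 0⁺.
The indeterminate product → 0, so the limit = -4.

Final answer: -4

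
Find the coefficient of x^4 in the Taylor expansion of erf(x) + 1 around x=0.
Expand to order 4: erf(x) + 1 = -2·x^3/(3·√(π)) + 2·x/√(π) + 1 + O(x^5).
The coefficient of x^4 is 0.

Final answer: 0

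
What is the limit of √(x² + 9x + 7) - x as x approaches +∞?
As x → +∞: multiply by the conjugate to get (9x+7)/(√(x²+9x+7)+x); the denominator ~ 2x, so the limit is 9/2.
Limit = 9/2.

Final answer: 9/2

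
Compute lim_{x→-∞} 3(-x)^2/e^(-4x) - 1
The quotient is an ∞/∞ indeterminate form as x → -∞.
Compare growth rates of the dominant terms (exponentials ≫ polynomials ≫ logarithms), or apply L'Hôpital's rule; the quotient → 0.
Adding the constant: 0 - 1 = -1. Limit = -1.

Final answer: -1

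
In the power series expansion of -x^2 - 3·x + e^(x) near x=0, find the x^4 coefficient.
Expand to order 4: -x^2 - 3·x + e^(x) = x^4/24 + x^3/6 - x^2/2 - 2·x + 1 + O(x^5).
The coefficient of x^4 is 1/24.

Final answer: 1/24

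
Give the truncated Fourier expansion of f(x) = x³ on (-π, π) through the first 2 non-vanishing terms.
(-12 + 2·π^2)·sin(x) + (3/2 - π^2)·sin(2·x)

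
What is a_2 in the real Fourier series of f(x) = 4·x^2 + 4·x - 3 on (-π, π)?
a_2 = (1/π) ∫_{-π}^{π} f(x)·cos(2x) dx.
Evaluate the integral (use parity and integration by parts as needed): a_2 = 4.

Final answer: 4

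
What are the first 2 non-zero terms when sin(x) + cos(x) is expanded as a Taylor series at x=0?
x + 1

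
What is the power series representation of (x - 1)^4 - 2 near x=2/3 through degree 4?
-161/81 - 4·(x - 2/3)/27 + 2·(x - 2/3)^2/3 - 4·(x - 2/3)^3/3 + (x - 2/3)^4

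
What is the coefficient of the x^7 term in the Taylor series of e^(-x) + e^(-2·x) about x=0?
Expand to order 7: e^(-x) + e^(-2·x) = -43·x^7/1680 + 13·x^6/144 - 11·x^5/40 + 17·x^4/24 - 3·x^3/2 + 5·x^2/2 - 3·x + 2 + O(x^8).
The coefficient of x^7 is -43/1680.

Final answer: -43/1680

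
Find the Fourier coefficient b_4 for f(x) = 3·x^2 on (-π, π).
b_4 = (1/π) ∫_{-π}^{π} f(x)·sin(4x) dx.
Evaluate the integral (use parity and integration by parts as needed): b_4 = 0.

Final answer: 0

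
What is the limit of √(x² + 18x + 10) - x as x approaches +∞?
This is an ∞ − ∞ indeterminate form.
Multiply and divide by the conjugate √(x²+18x + 10) + x; the x² terms cancel, leaving (18x + 10)/(√(x²+18x + 10)+x) → 18/2 = 9.
Limit = 9.

Final answer: 9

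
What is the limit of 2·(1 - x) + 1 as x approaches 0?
Direct substitution at x = 0 gives 3.

Final answer: 3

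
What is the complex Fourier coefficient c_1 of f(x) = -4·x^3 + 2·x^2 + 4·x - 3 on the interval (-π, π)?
Compute the real Fourier coefficients first: a_1 = -8, b_1 = 56 - 8·π^2.
Then c_1 = (a_1 − i·b_1)/2 = -4 - 28·i + 4·i·π^2.

Final answer: -4 - 28·i + 4·i·π^2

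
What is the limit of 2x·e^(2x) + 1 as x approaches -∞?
The product is a 0·∞ indeterminate form at x → -∞.
Rewrite the product as 2x / e^(-2x) (an ∞/∞ form) and apply L'Hôpital, or use the standard hierarchy e^(2|x|) ≫ |x| as x → -∞.
The indeterminate product → 0, so the limit = 1.

Final answer: 1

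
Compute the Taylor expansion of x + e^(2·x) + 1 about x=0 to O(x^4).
4·x^3/3 + 2·x^2 + 3·x + 2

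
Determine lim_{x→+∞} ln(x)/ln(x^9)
This is an ∞/∞ indeterminate form as x → +∞.
Write ln(x^9) = 9·ln(x), reducing the quotient to 1/9.
Limit = 1/9.

Final answer: 1/9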